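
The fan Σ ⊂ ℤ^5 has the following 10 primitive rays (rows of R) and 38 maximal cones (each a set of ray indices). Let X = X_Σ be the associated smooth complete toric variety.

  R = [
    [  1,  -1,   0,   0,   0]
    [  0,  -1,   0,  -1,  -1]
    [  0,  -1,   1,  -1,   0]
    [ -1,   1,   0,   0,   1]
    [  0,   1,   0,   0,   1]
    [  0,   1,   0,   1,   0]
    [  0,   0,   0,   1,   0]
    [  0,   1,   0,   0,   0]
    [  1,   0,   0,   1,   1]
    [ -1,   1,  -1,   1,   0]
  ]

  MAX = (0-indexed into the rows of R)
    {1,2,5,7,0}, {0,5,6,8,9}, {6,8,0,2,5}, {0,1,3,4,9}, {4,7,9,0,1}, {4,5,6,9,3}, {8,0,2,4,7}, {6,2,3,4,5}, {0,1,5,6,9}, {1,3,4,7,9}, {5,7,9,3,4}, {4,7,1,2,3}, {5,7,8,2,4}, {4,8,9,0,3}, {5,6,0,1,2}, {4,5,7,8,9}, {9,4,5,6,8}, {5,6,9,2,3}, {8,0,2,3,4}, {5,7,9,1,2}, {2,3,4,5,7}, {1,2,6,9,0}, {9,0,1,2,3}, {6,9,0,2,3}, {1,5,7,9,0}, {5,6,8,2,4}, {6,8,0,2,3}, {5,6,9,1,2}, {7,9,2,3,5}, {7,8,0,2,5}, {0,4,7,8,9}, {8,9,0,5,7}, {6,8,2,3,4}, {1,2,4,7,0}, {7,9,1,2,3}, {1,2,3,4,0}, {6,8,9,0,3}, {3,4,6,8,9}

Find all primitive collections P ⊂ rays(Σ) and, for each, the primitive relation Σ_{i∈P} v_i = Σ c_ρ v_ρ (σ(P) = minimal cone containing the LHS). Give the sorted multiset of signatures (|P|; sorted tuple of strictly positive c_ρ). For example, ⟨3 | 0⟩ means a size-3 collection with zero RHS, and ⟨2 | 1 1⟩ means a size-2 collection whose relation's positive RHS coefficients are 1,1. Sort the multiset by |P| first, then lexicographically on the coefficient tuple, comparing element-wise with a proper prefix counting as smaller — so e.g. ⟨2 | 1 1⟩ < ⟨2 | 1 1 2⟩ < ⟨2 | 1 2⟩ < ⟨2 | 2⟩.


Σ has 16 primitive collections:

  P = {1,8}:  v_{1} + v_{8} = v_{0}  ⟹  sig = ⟨2 | 1⟩
  P = {6,7}:  v_{6} + v_{7} = v_{5}  ⟹  sig = ⟨2 | 1⟩
  P = {1,4,6}:  v_{1} + v_{4} + v_{6} = 0  ⟹  sig = ⟨3 | 0⟩
  P = {0,3,7}:  v_{0} + v_{3} + v_{7} = v_{4}  ⟹  sig = ⟨3 | 1⟩
  P = {0,4,6}:  v_{0} + v_{4} + v_{6} = v_{8}  ⟹  sig = ⟨3 | 1⟩
  P = {1,4,5}:  v_{1} + v_{4} + v_{5} = v_{7}  ⟹  sig = ⟨3 | 1⟩
  P = {2,4,9}:  v_{2} + v_{4} + v_{9} = v_{3}  ⟹  sig = ⟨3 | 1⟩
  P = {0,3,5}:  v_{0} + v_{3} + v_{5} = v_{4} + v_{6}  ⟹  sig = ⟨3 | 1 1⟩
  P = {0,4,5}:  v_{0} + v_{4} + v_{5} = v_{7} + v_{8}  ⟹  sig = ⟨3 | 1 1⟩
  P = {1,3,6}:  v_{1} + v_{3} + v_{6} = v_{2} + v_{9}  ⟹  sig = ⟨3 | 1 1⟩
  P = {1,3,5}:  v_{1} + v_{3} + v_{5} = v_{2} + v_{7} + v_{9}  ⟹  sig = ⟨3 | 1 1 1⟩
  P = {2,8,9}:  v_{2} + v_{8} + v_{9} = v_{0} + v_{3} + v_{6}  ⟹  sig = ⟨3 | 1 1 1⟩
  P = {3,7,8}:  v_{3} + v_{7} + v_{8} = 2·v_{4} + v_{6}  ⟹  sig = ⟨3 | 1 2⟩
  P = {3,5,8}:  v_{3} + v_{5} + v_{8} = 2·v_{4} + 2·v_{6}  ⟹  sig = ⟨3 | 2 2⟩
  P = {0,2,7,9}:  v_{0} + v_{2} + v_{7} + v_{9} = 0  ⟹  sig = ⟨4 | 0⟩
  P = {0,2,5,9}:  v_{0} + v_{2} + v_{5} + v_{9} = v_{6}  ⟹  sig = ⟨4 | 1⟩

Hence PRS(X_Σ) =
{ ⟨2 | 1⟩ ×2,  ⟨3 | 0⟩,  ⟨3 | 1⟩ ×4,  ⟨3 | 1 1⟩ ×3,  ⟨3 | 1 1 1⟩ ×2,  ⟨3 | 1 2⟩,  ⟨3 | 2 2⟩,  ⟨4 | 0⟩,  ⟨4 | 1⟩ }


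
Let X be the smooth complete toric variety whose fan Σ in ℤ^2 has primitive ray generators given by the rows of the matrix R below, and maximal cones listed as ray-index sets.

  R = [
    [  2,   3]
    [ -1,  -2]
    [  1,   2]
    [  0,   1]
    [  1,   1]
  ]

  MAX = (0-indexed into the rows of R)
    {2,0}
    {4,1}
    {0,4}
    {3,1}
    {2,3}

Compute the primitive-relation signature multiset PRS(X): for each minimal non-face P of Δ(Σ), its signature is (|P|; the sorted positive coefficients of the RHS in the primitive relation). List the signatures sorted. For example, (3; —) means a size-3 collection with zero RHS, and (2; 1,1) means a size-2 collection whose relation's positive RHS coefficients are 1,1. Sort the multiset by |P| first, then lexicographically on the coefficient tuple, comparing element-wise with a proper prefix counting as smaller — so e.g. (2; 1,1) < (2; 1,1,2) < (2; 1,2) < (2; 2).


The 5 primitive collections of Σ (r=5, n=2):

  P = {1,2}:  v_{1} + v_{2} = 0  →  sig = (2; —)
  P = {0,1}:  v_{0} + v_{1} = v_{4}  →  sig = (2; 1)
  P = {2,4}:  v_{2} + v_{4} = v_{0}  →  sig = (2; 1)
  P = {3,4}:  v_{3} + v_{4} = v_{2}  →  sig = (2; 1)
  P = {0,3}:  v_{0} + v_{3} = 2·v_{2}  →  sig = (2; 2)

Signatures (|P|; sorted positive RHS coefficients), sorted:
{ (2; —),  (2; 1) ×3,  (2; 2) }


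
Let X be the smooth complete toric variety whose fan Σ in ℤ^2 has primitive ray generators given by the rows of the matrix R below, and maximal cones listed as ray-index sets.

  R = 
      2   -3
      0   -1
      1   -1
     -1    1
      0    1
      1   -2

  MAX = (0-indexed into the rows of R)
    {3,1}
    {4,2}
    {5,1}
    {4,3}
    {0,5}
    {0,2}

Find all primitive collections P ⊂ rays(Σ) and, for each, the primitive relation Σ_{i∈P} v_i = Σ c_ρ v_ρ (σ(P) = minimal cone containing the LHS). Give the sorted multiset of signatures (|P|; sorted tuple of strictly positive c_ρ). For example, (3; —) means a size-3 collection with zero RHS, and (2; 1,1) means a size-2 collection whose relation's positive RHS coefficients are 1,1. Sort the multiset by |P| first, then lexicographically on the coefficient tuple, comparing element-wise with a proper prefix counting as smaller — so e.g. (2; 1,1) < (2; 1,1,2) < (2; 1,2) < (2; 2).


Primitive collections (9):

  • {1,4}:  v_{1} + v_{4} = 0  so sig = (2; —)
  • {2,3}:  v_{2} + v_{3} = 0  so sig = (2; —)
  • {0,3}:  v_{0} + v_{3} = v_{5}  so sig = (2; 1)
  • {1,2}:  v_{1} + v_{2} = v_{5}  so sig = (2; 1)
  • {2,5}:  v_{2} + v_{5} = v_{0}  so sig = (2; 1)
  • {3,5}:  v_{3} + v_{5} = v_{1}  so sig = (2; 1)
  • {4,5}:  v_{4} + v_{5} = v_{2}  so sig = (2; 1)
  • {0,1}:  v_{0} + v_{1} = 2·v_{5}  so sig = (2; 2)
  • {0,4}:  v_{0} + v_{4} = 2·v_{2}  so sig = (2; 2)

Signatures (|P|; sorted positive RHS coefficients), sorted:
    (2; —)
    (2; —)
    (2; 1)
    (2; 1)
    (2; 1)
    (2; 1)
    (2; 1)
    (2; 2)
    (2; 2)


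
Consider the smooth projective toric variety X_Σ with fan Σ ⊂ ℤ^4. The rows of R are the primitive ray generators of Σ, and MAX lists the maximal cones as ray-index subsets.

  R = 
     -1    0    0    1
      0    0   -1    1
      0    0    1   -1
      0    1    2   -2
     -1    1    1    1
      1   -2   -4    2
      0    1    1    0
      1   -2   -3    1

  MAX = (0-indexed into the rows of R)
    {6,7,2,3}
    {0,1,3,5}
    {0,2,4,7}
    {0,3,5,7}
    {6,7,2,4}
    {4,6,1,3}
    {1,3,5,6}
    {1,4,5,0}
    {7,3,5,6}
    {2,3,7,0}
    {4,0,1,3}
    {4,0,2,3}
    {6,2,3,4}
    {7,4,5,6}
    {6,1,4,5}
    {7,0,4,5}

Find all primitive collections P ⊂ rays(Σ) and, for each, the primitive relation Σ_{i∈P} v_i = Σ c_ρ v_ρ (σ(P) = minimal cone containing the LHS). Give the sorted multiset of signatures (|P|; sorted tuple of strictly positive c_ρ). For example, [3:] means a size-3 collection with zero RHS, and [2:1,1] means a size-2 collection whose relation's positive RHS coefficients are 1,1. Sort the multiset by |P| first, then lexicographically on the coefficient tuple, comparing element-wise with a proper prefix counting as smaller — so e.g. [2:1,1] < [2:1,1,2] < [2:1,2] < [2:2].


6 minimal non-faces of Δ(Σ) (on 8 rays):

  P = {1,2}:  v_{1} + v_{2} = 0 ; sig = [2:]
  P = {0,6}:  v_{0} + v_{6} = v_{4} ; sig = [2:1]
  P = {1,7}:  v_{1} + v_{7} = v_{5} ; sig = [2:1]
  P = {2,5}:  v_{2} + v_{5} = v_{7} ; sig = [2:1]
  P = {3,4,7}:  v_{3} + v_{4} + v_{7} = 0 ; sig = [3:]
  P = {3,4,5}:  v_{3} + v_{4} + v_{5} = v_{1} ; sig = [3:1]

Hence PRS(X_Σ) =
    [2:]
    [2:1]
    [2:1]
    [2:1]
    [3:]
    [3:1]


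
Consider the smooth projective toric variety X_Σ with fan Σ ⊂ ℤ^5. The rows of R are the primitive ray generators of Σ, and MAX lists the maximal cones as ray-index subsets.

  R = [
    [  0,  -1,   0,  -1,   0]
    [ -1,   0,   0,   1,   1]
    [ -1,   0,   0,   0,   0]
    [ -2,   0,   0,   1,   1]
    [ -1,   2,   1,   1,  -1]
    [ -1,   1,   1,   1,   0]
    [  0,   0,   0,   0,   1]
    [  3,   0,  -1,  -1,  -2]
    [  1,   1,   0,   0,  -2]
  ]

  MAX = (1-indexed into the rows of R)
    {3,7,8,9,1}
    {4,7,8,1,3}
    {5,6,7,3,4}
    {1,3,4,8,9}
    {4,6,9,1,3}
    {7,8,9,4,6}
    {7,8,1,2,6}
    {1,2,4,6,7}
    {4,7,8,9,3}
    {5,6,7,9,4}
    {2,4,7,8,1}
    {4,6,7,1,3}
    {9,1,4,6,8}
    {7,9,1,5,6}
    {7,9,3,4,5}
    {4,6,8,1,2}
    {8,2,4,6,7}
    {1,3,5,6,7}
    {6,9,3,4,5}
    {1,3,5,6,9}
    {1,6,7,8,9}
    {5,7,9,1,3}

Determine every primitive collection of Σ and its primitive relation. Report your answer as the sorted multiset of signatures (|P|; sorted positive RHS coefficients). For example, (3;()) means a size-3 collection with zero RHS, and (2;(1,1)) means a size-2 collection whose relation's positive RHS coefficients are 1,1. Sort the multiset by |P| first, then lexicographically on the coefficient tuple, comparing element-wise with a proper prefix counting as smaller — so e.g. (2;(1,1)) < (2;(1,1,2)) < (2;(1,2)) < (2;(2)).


Σ has 9 primitive collections:

  P = {2,3}:  v_{2} + v_{3} = v_{4} — sig = (2;(1))
  P = {2,9}:  v_{2} + v_{9} = v_{4} + v_{6} + v_{8} — sig = (2;(1,1,1))
  P = {2,5}:  v_{2} + v_{5} = v_{4} + v_{6} + v_{7} + v_{9} — sig = (2;(1,1,1,1))
  P = {5,8}:  v_{5} + v_{8} = v_{7} + 2·v_{9} — sig = (2;(1,2))
  P = {3,6,8}:  v_{3} + v_{6} + v_{8} = v_{9} — sig = (3;(1))
  P = {1,4,5}:  v_{1} + v_{4} + v_{5} = 2·v_{3} + v_{6} — sig = (3;(1,2))
  P = {1,4,7,9}:  v_{1} + v_{4} + v_{7} + v_{9} = v_{3} — sig = (4;(1))
  P = {3,6,7,9}:  v_{3} + v_{6} + v_{7} + v_{9} = v_{5} — sig = (4;(1))
  P = {1,4,6,7,8}:  v_{1} + v_{4} + v_{6} + v_{7} + v_{8} = 0 — sig = (5;())

Sorted signature multiset PRS(X):
{ (2;(1)),  (2;(1,1,1)),  (2;(1,1,1,1)),  (2;(1,2)),  (3;(1)),  (3;(1,2)),  (4;(1)) ×2,  (5;()) }


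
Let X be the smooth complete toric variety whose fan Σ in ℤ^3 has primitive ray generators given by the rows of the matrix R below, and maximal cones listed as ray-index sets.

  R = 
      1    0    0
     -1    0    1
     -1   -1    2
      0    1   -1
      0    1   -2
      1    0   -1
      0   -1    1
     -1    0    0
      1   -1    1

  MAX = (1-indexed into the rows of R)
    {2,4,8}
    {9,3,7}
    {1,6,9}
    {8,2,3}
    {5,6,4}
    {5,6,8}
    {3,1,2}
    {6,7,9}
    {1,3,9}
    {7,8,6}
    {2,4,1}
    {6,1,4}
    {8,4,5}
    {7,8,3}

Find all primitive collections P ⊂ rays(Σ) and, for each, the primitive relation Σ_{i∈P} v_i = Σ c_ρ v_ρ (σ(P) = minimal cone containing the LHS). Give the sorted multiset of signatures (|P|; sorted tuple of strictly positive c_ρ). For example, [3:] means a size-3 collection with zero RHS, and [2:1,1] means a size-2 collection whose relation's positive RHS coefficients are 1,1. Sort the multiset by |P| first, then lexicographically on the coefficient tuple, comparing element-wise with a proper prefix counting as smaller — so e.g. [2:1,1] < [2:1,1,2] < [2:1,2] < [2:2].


Primitive collections (16):

  P = {1,8}:  v_{1} + v_{8} = 0  so sig = [2:]
  P = {2,6}:  v_{2} + v_{6} = 0  so sig = [2:]
  P = {4,7}:  v_{4} + v_{7} = 0  so sig = [2:]
  P = {1,7}:  v_{1} + v_{7} = v_{9}  so sig = [2:1]
  P = {2,7}:  v_{2} + v_{7} = v_{3}  so sig = [2:1]
  P = {3,4}:  v_{3} + v_{4} = v_{2}  so sig = [2:1]
  P = {3,5}:  v_{3} + v_{5} = v_{8}  so sig = [2:1]
  P = {3,6}:  v_{3} + v_{6} = v_{7}  so sig = [2:1]
  P = {4,9}:  v_{4} + v_{9} = v_{1}  so sig = [2:1]
  P = {5,9}:  v_{5} + v_{9} = v_{6}  so sig = [2:1]
  P = {8,9}:  v_{8} + v_{9} = v_{7}  so sig = [2:1]
  P = {1,5}:  v_{1} + v_{5} = v_{4} + v_{6}  so sig = [2:1,1]
  P = {2,5}:  v_{2} + v_{5} = v_{4} + v_{8}  so sig = [2:1,1]
  P = {2,9}:  v_{2} + v_{9} = v_{1} + v_{3}  so sig = [2:1,1]
  P = {5,7}:  v_{5} + v_{7} = v_{6} + v_{8}  so sig = [2:1,1]
  P = {4,6,8}:  v_{4} + v_{6} + v_{8} = v_{5}  so sig = [3:1]

so the primitive-relation signature multiset is
[[2:], [2:], [2:], [2:1], [2:1], [2:1], [2:1], [2:1], [2:1], [2:1], [2:1], [2:1,1], [2:1,1], [2:1,1], [2:1,1], [3:1]]


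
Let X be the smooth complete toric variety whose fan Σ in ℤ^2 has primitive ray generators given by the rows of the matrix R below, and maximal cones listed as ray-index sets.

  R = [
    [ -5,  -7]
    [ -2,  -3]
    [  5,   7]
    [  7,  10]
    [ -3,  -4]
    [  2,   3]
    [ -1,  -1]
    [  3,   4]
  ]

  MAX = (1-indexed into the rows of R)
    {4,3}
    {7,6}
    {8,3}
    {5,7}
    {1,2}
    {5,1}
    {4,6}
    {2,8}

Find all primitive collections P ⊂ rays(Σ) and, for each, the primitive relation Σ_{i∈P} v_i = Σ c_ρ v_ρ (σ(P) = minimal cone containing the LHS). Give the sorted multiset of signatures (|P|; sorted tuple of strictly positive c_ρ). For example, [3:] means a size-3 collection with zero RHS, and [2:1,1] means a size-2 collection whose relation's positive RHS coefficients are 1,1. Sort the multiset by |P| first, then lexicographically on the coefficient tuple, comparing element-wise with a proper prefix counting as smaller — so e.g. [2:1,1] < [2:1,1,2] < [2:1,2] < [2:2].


Primitive collections (20):

  P={1,3}:  v_{1} + v_{3} = 0  so sig = [2:]
  P={2,6}:  v_{2} + v_{6} = 0  so sig = [2:]
  P={5,8}:  v_{5} + v_{8} = 0  so sig = [2:]
  P={1,4}:  v_{1} + v_{4} = v_{6}  so sig = [2:1]
  P={1,6}:  v_{1} + v_{6} = v_{5}  so sig = [2:1]
  P={1,8}:  v_{1} + v_{8} = v_{2}  so sig = [2:1]
  P={2,3}:  v_{2} + v_{3} = v_{8}  so sig = [2:1]
  P={2,4}:  v_{2} + v_{4} = v_{3}  so sig = [2:1]
  P={2,5}:  v_{2} + v_{5} = v_{1}  so sig = [2:1]
  P={2,7}:  v_{2} + v_{7} = v_{5}  so sig = [2:1]
  P={3,5}:  v_{3} + v_{5} = v_{6}  so sig = [2:1]
  P={3,6}:  v_{3} + v_{6} = v_{4}  so sig = [2:1]
  P={5,6}:  v_{5} + v_{6} = v_{7}  so sig = [2:1]
  P={6,8}:  v_{6} + v_{8} = v_{3}  so sig = [2:1]
  P={7,8}:  v_{7} + v_{8} = v_{6}  so sig = [2:1]
  P={1,7}:  v_{1} + v_{7} = 2·v_{5}  so sig = [2:2]
  P={3,7}:  v_{3} + v_{7} = 2·v_{6}  so sig = [2:2]
  P={4,5}:  v_{4} + v_{5} = 2·v_{6}  so sig = [2:2]
  P={4,8}:  v_{4} + v_{8} = 2·v_{3}  so sig = [2:2]
  P={4,7}:  v_{4} + v_{7} = 3·v_{6}  so sig = [2:3]

Hence PRS(X_Σ) =
{ [2:] ×3,  [2:1] ×12,  [2:2] ×4,  [2:3] }


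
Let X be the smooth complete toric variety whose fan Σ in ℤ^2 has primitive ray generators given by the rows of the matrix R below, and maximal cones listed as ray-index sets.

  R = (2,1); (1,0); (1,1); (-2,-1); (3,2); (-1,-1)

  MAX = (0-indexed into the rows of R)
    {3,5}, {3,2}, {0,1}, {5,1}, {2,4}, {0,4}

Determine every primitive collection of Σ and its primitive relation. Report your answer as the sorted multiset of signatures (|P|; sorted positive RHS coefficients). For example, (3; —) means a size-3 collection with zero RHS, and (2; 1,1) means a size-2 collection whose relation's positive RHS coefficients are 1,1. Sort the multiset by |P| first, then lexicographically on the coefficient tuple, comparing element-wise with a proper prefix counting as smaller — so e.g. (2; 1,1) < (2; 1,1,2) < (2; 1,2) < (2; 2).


Minimal non-faces — 9 found among 6 rays, 6 max cones:

  {0,3}:  v_{0} + v_{3} = 0  so sig = (2; —)
  {2,5}:  v_{2} + v_{5} = 0  so sig = (2; —)
  {0,2}:  v_{0} + v_{2} = v_{4}  so sig = (2; 1)
  {0,5}:  v_{0} + v_{5} = v_{1}  so sig = (2; 1)
  {1,2}:  v_{1} + v_{2} = v_{0}  so sig = (2; 1)
  {1,3}:  v_{1} + v_{3} = v_{5}  so sig = (2; 1)
  {3,4}:  v_{3} + v_{4} = v_{2}  so sig = (2; 1)
  {4,5}:  v_{4} + v_{5} = v_{0}  so sig = (2; 1)
  {1,4}:  v_{1} + v_{4} = 2·v_{0}  so sig = (2; 2)

Hence PRS(X_Σ) =
{ (2; —) ×2,  (2; 1) ×6,  (2; 2) }


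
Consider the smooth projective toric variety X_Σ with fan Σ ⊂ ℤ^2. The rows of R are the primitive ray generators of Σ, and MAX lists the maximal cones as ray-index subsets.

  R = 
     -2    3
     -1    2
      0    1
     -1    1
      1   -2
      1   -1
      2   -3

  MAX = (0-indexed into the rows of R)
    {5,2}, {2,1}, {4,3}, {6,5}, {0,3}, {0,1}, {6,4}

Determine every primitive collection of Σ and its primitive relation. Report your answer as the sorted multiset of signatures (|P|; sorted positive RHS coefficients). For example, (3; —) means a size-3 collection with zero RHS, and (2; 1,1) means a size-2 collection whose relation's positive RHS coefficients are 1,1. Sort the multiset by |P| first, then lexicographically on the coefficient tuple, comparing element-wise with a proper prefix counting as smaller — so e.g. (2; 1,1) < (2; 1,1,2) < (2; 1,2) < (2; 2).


14 collections generate NE(X_Σ); each relation:

  {0,6}:  v_{0} + v_{6} = 0 ; sig = (2; —)
  {1,4}:  v_{1} + v_{4} = 0 ; sig = (2; —)
  {3,5}:  v_{3} + v_{5} = 0 ; sig = (2; —)
  {0,4}:  v_{0} + v_{4} = v_{3} ; sig = (2; 1)
  {0,5}:  v_{0} + v_{5} = v_{1} ; sig = (2; 1)
  {1,3}:  v_{1} + v_{3} = v_{0} ; sig = (2; 1)
  {1,5}:  v_{1} + v_{5} = v_{2} ; sig = (2; 1)
  {1,6}:  v_{1} + v_{6} = v_{5} ; sig = (2; 1)
  {2,3}:  v_{2} + v_{3} = v_{1} ; sig = (2; 1)
  {2,4}:  v_{2} + v_{4} = v_{5} ; sig = (2; 1)
  {3,6}:  v_{3} + v_{6} = v_{4} ; sig = (2; 1)
  {4,5}:  v_{4} + v_{5} = v_{6} ; sig = (2; 1)
  {0,2}:  v_{0} + v_{2} = 2·v_{1} ; sig = (2; 2)
  {2,6}:  v_{2} + v_{6} = 2·v_{5} ; sig = (2; 2)

Hence PRS(X_Σ) =
    |P|=2: 14 collections, coeffs (), (), (), (1), (1), (1), (1), (1), (1), (1), (1), (1), (2), (2)


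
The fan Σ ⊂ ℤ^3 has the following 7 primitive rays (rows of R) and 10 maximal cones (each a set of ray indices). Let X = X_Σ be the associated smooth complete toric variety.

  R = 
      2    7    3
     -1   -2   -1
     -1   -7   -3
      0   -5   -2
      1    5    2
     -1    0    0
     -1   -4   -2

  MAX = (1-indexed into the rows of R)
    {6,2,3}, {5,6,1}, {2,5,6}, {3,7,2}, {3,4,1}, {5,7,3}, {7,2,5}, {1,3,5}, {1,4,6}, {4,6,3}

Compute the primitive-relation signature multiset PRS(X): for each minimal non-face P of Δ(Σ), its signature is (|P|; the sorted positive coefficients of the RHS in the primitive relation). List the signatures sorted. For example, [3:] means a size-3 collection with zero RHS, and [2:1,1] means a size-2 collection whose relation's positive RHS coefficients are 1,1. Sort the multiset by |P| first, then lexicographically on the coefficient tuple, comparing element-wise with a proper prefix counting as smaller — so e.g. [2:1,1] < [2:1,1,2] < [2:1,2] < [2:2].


|primitive collections| = 9. Relations:

  • {1,2}:  v_{1} + v_{2} = v_{5}  ⟹  sig = [2:1]
  • {2,4}:  v_{2} + v_{4} = v_{3}  ⟹  sig = [2:1]
  • {4,5}:  v_{4} + v_{5} = v_{1} + v_{3}  ⟹  sig = [2:1,1]
  • {1,7}:  v_{1} + v_{7} = v_{3} + 2·v_{5}  ⟹  sig = [2:1,2]
  • {4,7}:  v_{4} + v_{7} = 2·v_{3} + v_{5}  ⟹  sig = [2:1,2]
  • {6,7}:  v_{6} + v_{7} = 2·v_{2}  ⟹  sig = [2:2]
  • {1,3,6}:  v_{1} + v_{3} + v_{6} = 0  ⟹  sig = [3:]
  • {2,3,5}:  v_{2} + v_{3} + v_{5} = v_{7}  ⟹  sig = [3:1]
  • {3,5,6}:  v_{3} + v_{5} + v_{6} = v_{2}  ⟹  sig = [3:1]

Signatures (|P|; sorted positive RHS coefficients), sorted:
    |P|=2: 6 collections, coeffs (1), (1), (1,1), (1,2), (1,2), (2)
    |P|=3: 3 collections, coeffs (), (1), (1)


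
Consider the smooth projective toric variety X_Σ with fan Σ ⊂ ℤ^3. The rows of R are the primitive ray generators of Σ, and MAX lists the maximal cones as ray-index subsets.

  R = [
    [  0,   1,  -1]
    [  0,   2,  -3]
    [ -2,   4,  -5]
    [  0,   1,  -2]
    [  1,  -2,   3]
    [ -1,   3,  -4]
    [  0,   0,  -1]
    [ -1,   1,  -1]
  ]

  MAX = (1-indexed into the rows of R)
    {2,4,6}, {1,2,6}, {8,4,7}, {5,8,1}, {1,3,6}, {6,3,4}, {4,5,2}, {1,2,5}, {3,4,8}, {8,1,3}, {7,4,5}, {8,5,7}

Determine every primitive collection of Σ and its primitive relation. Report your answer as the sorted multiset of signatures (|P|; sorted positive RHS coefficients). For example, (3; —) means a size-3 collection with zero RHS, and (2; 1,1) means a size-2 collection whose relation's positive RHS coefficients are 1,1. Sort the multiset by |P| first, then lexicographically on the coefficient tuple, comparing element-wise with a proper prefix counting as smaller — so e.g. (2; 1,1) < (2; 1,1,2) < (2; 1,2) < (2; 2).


Primitive collections (11):

  • {1,4}:  v_{1} + v_{4} = v_{2}  →  sig = (2; 1)
  • {1,7}:  v_{1} + v_{7} = v_{4}  →  sig = (2; 1)
  • {2,8}:  v_{2} + v_{8} = v_{6}  →  sig = (2; 1)
  • {5,6}:  v_{5} + v_{6} = v_{1}  →  sig = (2; 1)
  • {6,8}:  v_{6} + v_{8} = v_{3}  →  sig = (2; 1)
  • {3,5}:  v_{3} + v_{5} = v_{1} + v_{8}  →  sig = (2; 1,1)
  • {6,7}:  v_{6} + v_{7} = 2·v_{4} + v_{8}  →  sig = (2; 1,2)
  • {2,3}:  v_{2} + v_{3} = 2·v_{6}  →  sig = (2; 2)
  • {2,7}:  v_{2} + v_{7} = 2·v_{4}  →  sig = (2; 2)
  • {3,7}:  v_{3} + v_{7} = 2·v_{4} + 2·v_{8}  →  sig = (2; 2,2)
  • {4,5,8}:  v_{4} + v_{5} + v_{8} = 0  →  sig = (3; —)

Signatures (|P|; sorted positive RHS coefficients), sorted:
[(2; 1), (2; 1), (2; 1), (2; 1), (2; 1), (2; 1,1), (2; 1,2), (2; 2), (2; 2), (2; 2,2), (3; —)]


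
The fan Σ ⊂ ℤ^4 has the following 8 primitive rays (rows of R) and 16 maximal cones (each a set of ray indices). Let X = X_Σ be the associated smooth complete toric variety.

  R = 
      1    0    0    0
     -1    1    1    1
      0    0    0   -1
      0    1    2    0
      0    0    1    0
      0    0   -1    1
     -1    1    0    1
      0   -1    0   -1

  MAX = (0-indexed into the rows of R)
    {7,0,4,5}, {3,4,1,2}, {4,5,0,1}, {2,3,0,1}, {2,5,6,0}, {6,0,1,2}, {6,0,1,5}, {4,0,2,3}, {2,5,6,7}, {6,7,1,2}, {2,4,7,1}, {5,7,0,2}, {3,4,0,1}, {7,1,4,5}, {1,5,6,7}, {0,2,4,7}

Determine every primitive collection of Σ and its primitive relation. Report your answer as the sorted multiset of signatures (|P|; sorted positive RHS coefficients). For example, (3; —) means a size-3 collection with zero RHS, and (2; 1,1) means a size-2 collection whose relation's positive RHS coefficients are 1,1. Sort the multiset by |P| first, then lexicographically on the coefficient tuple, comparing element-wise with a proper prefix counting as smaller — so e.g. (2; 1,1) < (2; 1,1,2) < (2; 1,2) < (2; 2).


9 collections generate NE(X_Σ); each relation:

  {4,6}:  v_{4} + v_{6} = v_{1}  →  sig = (2; 1)
  {3,5}:  v_{3} + v_{5} = v_{0} + v_{1}  →  sig = (2; 1,1)
  {3,6}:  v_{3} + v_{6} = v_{0} + 2·v_{1} + v_{2}  →  sig = (2; 1,1,2)
  {3,7}:  v_{3} + v_{7} = v_{2} + 2·v_{4}  →  sig = (2; 1,2)
  {0,6,7}:  v_{0} + v_{6} + v_{7} = 0  →  sig = (3; —)
  {2,4,5}:  v_{2} + v_{4} + v_{5} = 0  →  sig = (3; —)
  {0,1,7}:  v_{0} + v_{1} + v_{7} = v_{4}  →  sig = (3; 1)
  {1,2,5}:  v_{1} + v_{2} + v_{5} = v_{6}  →  sig = (3; 1)
  {0,1,2,4}:  v_{0} + v_{1} + v_{2} + v_{4} = v_{3}  →  sig = (4; 1)

Signatures (|P|; sorted positive RHS coefficients), sorted:
[(2; 1), (2; 1,1), (2; 1,1,2), (2; 1,2), (3; —), (3; —), (3; 1), (3; 1), (4; 1)]


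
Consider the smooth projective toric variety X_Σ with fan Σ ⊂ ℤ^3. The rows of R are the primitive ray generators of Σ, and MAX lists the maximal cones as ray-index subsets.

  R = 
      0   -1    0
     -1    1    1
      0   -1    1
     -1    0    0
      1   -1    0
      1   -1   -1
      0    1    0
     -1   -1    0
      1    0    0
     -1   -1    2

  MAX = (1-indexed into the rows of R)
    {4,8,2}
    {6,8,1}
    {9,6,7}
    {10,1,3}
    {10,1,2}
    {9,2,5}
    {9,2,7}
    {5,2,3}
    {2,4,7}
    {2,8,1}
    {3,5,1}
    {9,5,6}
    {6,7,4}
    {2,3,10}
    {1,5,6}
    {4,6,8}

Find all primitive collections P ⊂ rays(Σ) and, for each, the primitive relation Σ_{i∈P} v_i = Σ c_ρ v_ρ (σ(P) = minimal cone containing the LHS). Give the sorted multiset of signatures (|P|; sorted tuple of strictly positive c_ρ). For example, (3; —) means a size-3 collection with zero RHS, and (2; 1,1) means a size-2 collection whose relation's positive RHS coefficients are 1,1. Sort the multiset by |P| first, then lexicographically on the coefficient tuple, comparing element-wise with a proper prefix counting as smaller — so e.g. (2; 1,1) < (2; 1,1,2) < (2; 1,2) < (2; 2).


The 23 primitive collections of Σ (r=10, n=3):

  P = {1,7}:  v_{1} + v_{7} = 0 ; sig = (2; —)
  P = {2,6}:  v_{2} + v_{6} = 0 ; sig = (2; —)
  P = {4,9}:  v_{4} + v_{9} = 0 ; sig = (2; —)
  P = {1,4}:  v_{1} + v_{4} = v_{8} ; sig = (2; 1)
  P = {1,9}:  v_{1} + v_{9} = v_{5} ; sig = (2; 1)
  P = {4,5}:  v_{4} + v_{5} = v_{1} ; sig = (2; 1)
  P = {5,7}:  v_{5} + v_{7} = v_{9} ; sig = (2; 1)
  P = {7,8}:  v_{7} + v_{8} = v_{4} ; sig = (2; 1)
  P = {8,9}:  v_{8} + v_{9} = v_{1} ; sig = (2; 1)
  P = {3,6}:  v_{3} + v_{6} = v_{1} + v_{5} ; sig = (2; 1,1)
  P = {3,7}:  v_{3} + v_{7} = v_{2} + v_{5} ; sig = (2; 1,1)
  P = {6,10}:  v_{6} + v_{10} = v_{1} + v_{3} ; sig = (2; 1,1)
  P = {7,10}:  v_{7} + v_{10} = v_{2} + v_{3} ; sig = (2; 1,1)
  P = {9,10}:  v_{9} + v_{10} = v_{2} + v_{3} + v_{5} ; sig = (2; 1,1,1)
  P = {3,4}:  v_{3} + v_{4} = 2·v_{1} + v_{2} ; sig = (2; 1,2)
  P = {3,9}:  v_{3} + v_{9} = v_{2} + 2·v_{5} ; sig = (2; 1,2)
  P = {3,8}:  v_{3} + v_{8} = 3·v_{1} + v_{2} ; sig = (2; 1,3)
  P = {5,8}:  v_{5} + v_{8} = 2·v_{1} ; sig = (2; 2)
  P = {5,10}:  v_{5} + v_{10} = 2·v_{3} ; sig = (2; 2)
  P = {4,10}:  v_{4} + v_{10} = 3·v_{1} + 2·v_{2} ; sig = (2; 2,3)
  P = {8,10}:  v_{8} + v_{10} = 4·v_{1} + 2·v_{2} ; sig = (2; 2,4)
  P = {1,2,3}:  v_{1} + v_{2} + v_{3} = v_{10} ; sig = (3; 1)
  P = {1,2,5}:  v_{1} + v_{2} + v_{5} = v_{3} ; sig = (3; 1)

Sorted signature multiset PRS(X):
    (2; —)
    (2; —)
    (2; —)
    (2; 1)
    (2; 1)
    (2; 1)
    (2; 1)
    (2; 1)
    (2; 1)
    (2; 1,1)
    (2; 1,1)
    (2; 1,1)
    (2; 1,1)
    (2; 1,1,1)
    (2; 1,2)
    (2; 1,2)
    (2; 1,3)
    (2; 2)
    (2; 2)
    (2; 2,3)
    (2; 2,4)
    (3; 1)
    (3; 1)


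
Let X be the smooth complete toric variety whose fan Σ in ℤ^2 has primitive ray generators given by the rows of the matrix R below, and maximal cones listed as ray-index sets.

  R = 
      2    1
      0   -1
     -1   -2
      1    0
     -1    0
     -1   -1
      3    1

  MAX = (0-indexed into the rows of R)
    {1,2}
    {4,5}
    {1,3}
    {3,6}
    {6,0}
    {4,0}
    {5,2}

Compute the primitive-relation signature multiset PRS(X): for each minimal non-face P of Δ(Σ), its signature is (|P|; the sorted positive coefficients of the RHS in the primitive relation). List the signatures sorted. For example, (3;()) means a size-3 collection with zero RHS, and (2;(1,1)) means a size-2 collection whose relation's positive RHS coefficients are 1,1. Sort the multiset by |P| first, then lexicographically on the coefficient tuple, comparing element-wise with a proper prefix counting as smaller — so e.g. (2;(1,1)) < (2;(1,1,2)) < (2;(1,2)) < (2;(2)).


14 minimal non-faces of Δ(Σ) (on 7 rays):

  P={3,4}:  v_{3} + v_{4} = 0 — sig = (2;())
  P={0,3}:  v_{0} + v_{3} = v_{6} — sig = (2;(1))
  P={0,5}:  v_{0} + v_{5} = v_{3} — sig = (2;(1))
  P={1,4}:  v_{1} + v_{4} = v_{5} — sig = (2;(1))
  P={1,5}:  v_{1} + v_{5} = v_{2} — sig = (2;(1))
  P={3,5}:  v_{3} + v_{5} = v_{1} — sig = (2;(1))
  P={4,6}:  v_{4} + v_{6} = v_{0} — sig = (2;(1))
  P={0,2}:  v_{0} + v_{2} = v_{1} + v_{3} — sig = (2;(1,1))
  P={2,6}:  v_{2} + v_{6} = v_{1} + 2·v_{3} — sig = (2;(1,2))
  P={0,1}:  v_{0} + v_{1} = 2·v_{3} — sig = (2;(2))
  P={2,3}:  v_{2} + v_{3} = 2·v_{1} — sig = (2;(2))
  P={2,4}:  v_{2} + v_{4} = 2·v_{5} — sig = (2;(2))
  P={5,6}:  v_{5} + v_{6} = 2·v_{3} — sig = (2;(2))
  P={1,6}:  v_{1} + v_{6} = 3·v_{3} — sig = (2;(3))

Sorted signature multiset PRS(X):
[(2;()), (2;(1)), (2;(1)), (2;(1)), (2;(1)), (2;(1)), (2;(1)), (2;(1,1)), (2;(1,2)), (2;(2)), (2;(2)), (2;(2)), (2;(2)), (2;(3))]


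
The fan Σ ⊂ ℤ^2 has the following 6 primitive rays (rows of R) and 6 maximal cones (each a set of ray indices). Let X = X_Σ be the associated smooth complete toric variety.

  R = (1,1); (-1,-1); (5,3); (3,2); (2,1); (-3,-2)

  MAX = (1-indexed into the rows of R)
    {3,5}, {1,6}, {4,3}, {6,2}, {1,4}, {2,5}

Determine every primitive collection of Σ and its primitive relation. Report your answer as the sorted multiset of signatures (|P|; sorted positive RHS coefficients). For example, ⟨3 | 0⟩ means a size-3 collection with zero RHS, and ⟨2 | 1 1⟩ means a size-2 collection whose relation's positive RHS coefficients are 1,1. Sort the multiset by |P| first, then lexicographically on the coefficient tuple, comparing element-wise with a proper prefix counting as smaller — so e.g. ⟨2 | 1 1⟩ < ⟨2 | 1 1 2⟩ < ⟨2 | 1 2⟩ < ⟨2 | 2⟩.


|primitive collections| = 9. Relations:

  • {1,2}:  v_{1} + v_{2} = 0 — sig = ⟨2 | 0⟩
  • {4,6}:  v_{4} + v_{6} = 0 — sig = ⟨2 | 0⟩
  • {1,5}:  v_{1} + v_{5} = v_{4} — sig = ⟨2 | 1⟩
  • {2,4}:  v_{2} + v_{4} = v_{5} — sig = ⟨2 | 1⟩
  • {3,6}:  v_{3} + v_{6} = v_{5} — sig = ⟨2 | 1⟩
  • {4,5}:  v_{4} + v_{5} = v_{3} — sig = ⟨2 | 1⟩
  • {5,6}:  v_{5} + v_{6} = v_{2} — sig = ⟨2 | 1⟩
  • {1,3}:  v_{1} + v_{3} = 2·v_{4} — sig = ⟨2 | 2⟩
  • {2,3}:  v_{2} + v_{3} = 2·v_{5} — sig = ⟨2 | 2⟩

Signatures (|P|; sorted positive RHS coefficients), sorted:
    |P|=2: 9 collections, coeffs (), (), (1), (1), (1), (1), (1), (2), (2)


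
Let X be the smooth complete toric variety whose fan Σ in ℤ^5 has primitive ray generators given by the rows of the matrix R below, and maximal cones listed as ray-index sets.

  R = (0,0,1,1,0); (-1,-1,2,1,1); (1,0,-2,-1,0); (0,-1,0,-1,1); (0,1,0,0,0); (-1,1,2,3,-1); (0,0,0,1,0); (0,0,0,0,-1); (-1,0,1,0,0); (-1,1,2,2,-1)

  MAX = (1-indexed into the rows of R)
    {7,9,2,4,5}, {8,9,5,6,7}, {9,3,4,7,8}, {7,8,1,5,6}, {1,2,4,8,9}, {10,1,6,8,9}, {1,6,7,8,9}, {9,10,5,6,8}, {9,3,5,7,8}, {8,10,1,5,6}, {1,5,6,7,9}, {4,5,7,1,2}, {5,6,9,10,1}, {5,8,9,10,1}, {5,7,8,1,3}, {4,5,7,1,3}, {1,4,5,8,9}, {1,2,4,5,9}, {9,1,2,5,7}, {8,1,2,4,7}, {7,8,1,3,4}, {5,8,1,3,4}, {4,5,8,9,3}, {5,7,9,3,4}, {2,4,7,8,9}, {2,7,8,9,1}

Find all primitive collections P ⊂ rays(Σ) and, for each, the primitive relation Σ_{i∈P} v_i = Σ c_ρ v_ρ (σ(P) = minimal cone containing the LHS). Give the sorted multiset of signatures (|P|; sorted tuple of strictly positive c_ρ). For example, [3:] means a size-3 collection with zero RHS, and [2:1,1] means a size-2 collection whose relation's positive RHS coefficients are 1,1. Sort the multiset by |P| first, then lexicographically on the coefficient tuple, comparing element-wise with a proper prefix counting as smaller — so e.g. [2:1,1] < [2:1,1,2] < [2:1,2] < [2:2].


Minimal non-faces — 14 found among 10 rays, 26 max cones:

  • {7,10}:  v_{7} + v_{10} = v_{6}  →  sig = [2:1]
  • {2,3}:  v_{2} + v_{3} = v_{4} + v_{7}  →  sig = [2:1,1]
  • {4,10}:  v_{4} + v_{10} = v_{1} + v_{9}  →  sig = [2:1,1]
  • {3,10}:  v_{3} + v_{10} = v_{5} + v_{7} + v_{8}  →  sig = [2:1,1,1]
  • {4,6}:  v_{4} + v_{6} = v_{1} + v_{7} + v_{9}  →  sig = [2:1,1,1]
  • {3,6}:  v_{3} + v_{6} = v_{5} + 2·v_{7} + v_{8}  →  sig = [2:1,1,2]
  • {2,10}:  v_{2} + v_{10} = 2·v_{1} + v_{7} + 2·v_{9}  →  sig = [2:1,2,2]
  • {2,6}:  v_{2} + v_{6} = 2·v_{1} + 2·v_{7} + 2·v_{9}  →  sig = [2:2,2,2]
  • {1,3,9}:  v_{1} + v_{3} + v_{9} = 0  →  sig = [3:]
  • {2,5,8}:  v_{2} + v_{5} + v_{8} = v_{1} + v_{9}  →  sig = [3:1,1]
  • {4,5,7,8}:  v_{4} + v_{5} + v_{7} + v_{8} = 0  →  sig = [4:]
  • {1,4,7,9}:  v_{1} + v_{4} + v_{7} + v_{9} = v_{2}  →  sig = [4:1]
  • {1,5,7,8,9}:  v_{1} + v_{5} + v_{7} + v_{8} + v_{9} = v_{10}  →  sig = [5:1]
  • {1,5,6,8,9}:  v_{1} + v_{5} + v_{6} + v_{8} + v_{9} = 2·v_{10}  →  sig = [5:2]

so the primitive-relation signature multiset is
[[2:1], [2:1,1], [2:1,1], [2:1,1,1], [2:1,1,1], [2:1,1,2], [2:1,2,2], [2:2,2,2], [3:], [3:1,1], [4:], [4:1], [5:1], [5:2]]


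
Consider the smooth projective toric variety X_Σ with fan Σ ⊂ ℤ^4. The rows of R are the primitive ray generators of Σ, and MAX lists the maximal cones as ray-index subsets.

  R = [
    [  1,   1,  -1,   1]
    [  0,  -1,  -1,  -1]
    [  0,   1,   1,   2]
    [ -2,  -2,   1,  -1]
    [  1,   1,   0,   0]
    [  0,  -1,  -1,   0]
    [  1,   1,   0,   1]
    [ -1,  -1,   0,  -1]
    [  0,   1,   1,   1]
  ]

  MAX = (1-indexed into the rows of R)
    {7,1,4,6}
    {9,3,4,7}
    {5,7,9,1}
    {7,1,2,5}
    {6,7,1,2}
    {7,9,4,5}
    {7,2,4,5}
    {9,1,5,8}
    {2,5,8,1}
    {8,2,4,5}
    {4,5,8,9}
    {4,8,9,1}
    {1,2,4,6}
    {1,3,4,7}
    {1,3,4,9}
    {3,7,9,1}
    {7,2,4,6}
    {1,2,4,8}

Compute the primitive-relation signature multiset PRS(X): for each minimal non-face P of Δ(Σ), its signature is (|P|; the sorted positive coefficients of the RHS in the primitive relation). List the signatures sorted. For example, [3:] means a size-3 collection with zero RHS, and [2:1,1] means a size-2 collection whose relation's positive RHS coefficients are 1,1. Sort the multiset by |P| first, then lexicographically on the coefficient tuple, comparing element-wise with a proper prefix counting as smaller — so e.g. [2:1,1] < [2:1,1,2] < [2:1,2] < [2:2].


Minimal non-faces — 12 found among 9 rays, 18 max cones:

  {2,9}:  v_{2} + v_{9} = 0 — sig = [2:]
  {7,8}:  v_{7} + v_{8} = 0 — sig = [2:]
  {3,5}:  v_{3} + v_{5} = v_{7} + v_{9} — sig = [2:1,1]
  {5,6}:  v_{5} + v_{6} = v_{2} + v_{7} — sig = [2:1,1]
  {2,3}:  v_{2} + v_{3} = v_{1} + v_{4} + v_{7} — sig = [2:1,1,1]
  {3,8}:  v_{3} + v_{8} = v_{1} + v_{4} + v_{9} — sig = [2:1,1,1]
  {6,8}:  v_{6} + v_{8} = v_{1} + v_{2} + v_{4} — sig = [2:1,1,1]
  {6,9}:  v_{6} + v_{9} = v_{1} + v_{4} + v_{7} — sig = [2:1,1,1]
  {3,6}:  v_{3} + v_{6} = 2·v_{1} + 2·v_{4} + 2·v_{7} — sig = [2:2,2,2]
  {1,4,5}:  v_{1} + v_{4} + v_{5} = 0 — sig = [3:]
  {1,2,4,7}:  v_{1} + v_{2} + v_{4} + v_{7} = v_{6} — sig = [4:1]
  {1,4,7,9}:  v_{1} + v_{4} + v_{7} + v_{9} = v_{3} — sig = [4:1]

Hence PRS(X_Σ) =
    [2:]
    [2:]
    [2:1,1]
    [2:1,1]
    [2:1,1,1]
    [2:1,1,1]
    [2:1,1,1]
    [2:1,1,1]
    [2:2,2,2]
    [3:]
    [4:1]
    [4:1]


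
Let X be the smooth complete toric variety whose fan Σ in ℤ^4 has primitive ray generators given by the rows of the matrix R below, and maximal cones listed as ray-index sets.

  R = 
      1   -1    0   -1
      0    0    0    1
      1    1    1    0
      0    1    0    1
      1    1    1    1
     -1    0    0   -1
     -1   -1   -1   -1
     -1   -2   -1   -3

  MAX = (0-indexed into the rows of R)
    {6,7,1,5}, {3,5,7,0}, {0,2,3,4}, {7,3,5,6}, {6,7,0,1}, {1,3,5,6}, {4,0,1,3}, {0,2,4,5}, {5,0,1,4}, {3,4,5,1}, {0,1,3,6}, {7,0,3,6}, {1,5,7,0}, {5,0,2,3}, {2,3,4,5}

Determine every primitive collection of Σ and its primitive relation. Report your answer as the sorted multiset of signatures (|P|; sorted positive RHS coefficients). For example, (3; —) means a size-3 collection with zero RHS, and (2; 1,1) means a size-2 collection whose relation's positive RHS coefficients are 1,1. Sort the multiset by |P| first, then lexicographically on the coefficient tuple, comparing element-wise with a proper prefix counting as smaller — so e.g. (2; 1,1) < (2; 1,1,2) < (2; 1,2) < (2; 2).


The 9 primitive collections of Σ (r=8, n=4):

  • {4,6}:  v_{4} + v_{6} = 0 ; sig = (2; —)
  • {1,2}:  v_{1} + v_{2} = v_{4} ; sig = (2; 1)
  • {4,7}:  v_{4} + v_{7} = v_{0} + v_{5} ; sig = (2; 1,1)
  • {2,6}:  v_{2} + v_{6} = v_{0} + v_{3} + v_{5} ; sig = (2; 1,1,1)
  • {2,7}:  v_{2} + v_{7} = 2·v_{0} + v_{3} + 2·v_{5} ; sig = (2; 1,2,2)
  • {0,5,6}:  v_{0} + v_{5} + v_{6} = v_{7} ; sig = (3; 1)
  • {1,3,7}:  v_{1} + v_{3} + v_{7} = v_{6} ; sig = (3; 1)
  • {0,1,3,5}:  v_{0} + v_{1} + v_{3} + v_{5} = 0 ; sig = (4; —)
  • {0,3,4,5}:  v_{0} + v_{3} + v_{4} + v_{5} = v_{2} ; sig = (4; 1)

so the primitive-relation signature multiset is
[(2; —), (2; 1), (2; 1,1), (2; 1,1,1), (2; 1,2,2), (3; 1), (3; 1), (4; —), (4; 1)]


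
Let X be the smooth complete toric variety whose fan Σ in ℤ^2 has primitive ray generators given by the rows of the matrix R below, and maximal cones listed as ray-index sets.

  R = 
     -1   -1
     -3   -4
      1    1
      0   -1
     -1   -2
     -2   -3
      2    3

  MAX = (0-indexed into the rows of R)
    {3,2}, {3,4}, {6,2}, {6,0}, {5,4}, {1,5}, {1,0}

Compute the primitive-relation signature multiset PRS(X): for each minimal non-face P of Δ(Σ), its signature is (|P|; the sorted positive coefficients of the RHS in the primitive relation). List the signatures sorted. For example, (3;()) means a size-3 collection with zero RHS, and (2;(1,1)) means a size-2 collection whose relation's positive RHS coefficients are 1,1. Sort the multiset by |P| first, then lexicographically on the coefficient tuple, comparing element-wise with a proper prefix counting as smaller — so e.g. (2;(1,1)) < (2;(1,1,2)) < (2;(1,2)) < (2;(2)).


14 minimal non-faces of Δ(Σ) (on 7 rays):

  {0,2}:  v_{0} + v_{2} = 0 — sig = (2;())
  {5,6}:  v_{5} + v_{6} = 0 — sig = (2;())
  {0,3}:  v_{0} + v_{3} = v_{4} — sig = (2;(1))
  {0,4}:  v_{0} + v_{4} = v_{5} — sig = (2;(1))
  {0,5}:  v_{0} + v_{5} = v_{1} — sig = (2;(1))
  {1,2}:  v_{1} + v_{2} = v_{5} — sig = (2;(1))
  {1,6}:  v_{1} + v_{6} = v_{0} — sig = (2;(1))
  {2,4}:  v_{2} + v_{4} = v_{3} — sig = (2;(1))
  {2,5}:  v_{2} + v_{5} = v_{4} — sig = (2;(1))
  {4,6}:  v_{4} + v_{6} = v_{2} — sig = (2;(1))
  {1,3}:  v_{1} + v_{3} = v_{4} + v_{5} — sig = (2;(1,1))
  {1,4}:  v_{1} + v_{4} = 2·v_{5} — sig = (2;(2))
  {3,5}:  v_{3} + v_{5} = 2·v_{4} — sig = (2;(2))
  {3,6}:  v_{3} + v_{6} = 2·v_{2} — sig = (2;(2))

Sorted signature multiset PRS(X):
[(2;()), (2;()), (2;(1)), (2;(1)), (2;(1)), (2;(1)), (2;(1)), (2;(1)), (2;(1)), (2;(1)), (2;(1,1)), (2;(2)), (2;(2)), (2;(2))]


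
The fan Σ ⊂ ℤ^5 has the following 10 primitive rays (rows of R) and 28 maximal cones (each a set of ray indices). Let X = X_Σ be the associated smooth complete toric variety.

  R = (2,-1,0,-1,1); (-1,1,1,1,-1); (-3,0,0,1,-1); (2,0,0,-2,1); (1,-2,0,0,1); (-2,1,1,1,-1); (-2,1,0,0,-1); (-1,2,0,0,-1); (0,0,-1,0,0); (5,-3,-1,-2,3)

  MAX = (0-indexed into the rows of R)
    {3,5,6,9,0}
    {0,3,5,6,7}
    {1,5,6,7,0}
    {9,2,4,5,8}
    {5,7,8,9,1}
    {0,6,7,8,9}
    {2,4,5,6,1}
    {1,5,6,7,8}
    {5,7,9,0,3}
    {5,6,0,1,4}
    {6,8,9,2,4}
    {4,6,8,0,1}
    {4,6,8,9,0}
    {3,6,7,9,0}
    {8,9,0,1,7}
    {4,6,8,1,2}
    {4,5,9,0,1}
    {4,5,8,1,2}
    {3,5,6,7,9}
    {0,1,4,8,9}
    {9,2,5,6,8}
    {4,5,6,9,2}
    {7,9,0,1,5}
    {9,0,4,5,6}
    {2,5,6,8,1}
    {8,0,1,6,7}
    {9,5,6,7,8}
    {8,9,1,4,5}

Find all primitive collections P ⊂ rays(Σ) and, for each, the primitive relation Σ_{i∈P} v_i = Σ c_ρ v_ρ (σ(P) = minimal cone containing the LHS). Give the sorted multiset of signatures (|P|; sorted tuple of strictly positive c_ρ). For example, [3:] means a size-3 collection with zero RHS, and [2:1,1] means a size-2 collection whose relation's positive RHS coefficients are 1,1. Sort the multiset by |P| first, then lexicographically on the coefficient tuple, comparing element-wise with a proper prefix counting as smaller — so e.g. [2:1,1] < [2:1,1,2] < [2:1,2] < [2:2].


Primitive collections (12):

  P = {4,7}:  v_{4} + v_{7} = 0  →  sig = [2:]
  P = {0,2}:  v_{0} + v_{2} = v_{4} + v_{6}  →  sig = [2:1,1]
  P = {2,7}:  v_{2} + v_{7} = v_{5} + v_{6} + v_{8}  →  sig = [2:1,1,1]
  P = {3,8}:  v_{3} + v_{8} = v_{6} + v_{7} + v_{9}  →  sig = [2:1,1,1]
  P = {3,4}:  v_{3} + v_{4} = v_{0} + v_{5} + v_{6} + v_{9}  →  sig = [2:1,1,1,1]
  P = {1,3}:  v_{1} + v_{3} = 2·v_{0} + v_{5} + v_{7}  →  sig = [2:1,1,2]
  P = {2,3}:  v_{2} + v_{3} = v_{5} + 2·v_{6} + v_{9}  →  sig = [2:1,1,2]
  P = {0,5,8}:  v_{0} + v_{5} + v_{8} = 0  →  sig = [3:]
  P = {1,2,9}:  v_{1} + v_{2} + v_{9} = v_{4}  →  sig = [3:1]
  P = {1,6,9}:  v_{1} + v_{6} + v_{9} = v_{0}  →  sig = [3:1]
  P = {4,5,6,8}:  v_{4} + v_{5} + v_{6} + v_{8} = v_{2}  →  sig = [4:1]
  P = {0,5,6,7,9}:  v_{0} + v_{5} + v_{6} + v_{7} + v_{9} = v_{3}  →  sig = [5:1]

Sorted signature multiset PRS(X):
{ [2:],  [2:1,1],  [2:1,1,1] ×2,  [2:1,1,1,1],  [2:1,1,2] ×2,  [3:],  [3:1] ×2,  [4:1],  [5:1] }


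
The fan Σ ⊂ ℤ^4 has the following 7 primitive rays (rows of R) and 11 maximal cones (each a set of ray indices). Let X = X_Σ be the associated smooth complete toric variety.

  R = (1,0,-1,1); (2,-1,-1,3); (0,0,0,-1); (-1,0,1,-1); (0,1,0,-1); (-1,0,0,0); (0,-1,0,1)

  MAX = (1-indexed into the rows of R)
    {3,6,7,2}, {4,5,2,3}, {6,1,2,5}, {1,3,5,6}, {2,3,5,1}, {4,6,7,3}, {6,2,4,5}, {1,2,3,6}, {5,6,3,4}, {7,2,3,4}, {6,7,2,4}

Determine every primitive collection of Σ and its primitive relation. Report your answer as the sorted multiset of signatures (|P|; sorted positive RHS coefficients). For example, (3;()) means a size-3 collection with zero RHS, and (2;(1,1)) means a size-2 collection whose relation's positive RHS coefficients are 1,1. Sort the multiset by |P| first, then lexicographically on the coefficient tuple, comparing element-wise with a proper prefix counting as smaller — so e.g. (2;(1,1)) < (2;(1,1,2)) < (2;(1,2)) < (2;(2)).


Σ has 5 primitive collections:

  {1,4}:  v_{1} + v_{4} = 0  →  sig = (2;())
  {5,7}:  v_{5} + v_{7} = 0  →  sig = (2;())
  {1,7}:  v_{1} + v_{7} = v_{2} + v_{3} + v_{6}  →  sig = (2;(1,1,1))
  {2,3,4,6}:  v_{2} + v_{3} + v_{4} + v_{6} = v_{7}  →  sig = (4;(1))
  {2,3,5,6}:  v_{2} + v_{3} + v_{5} + v_{6} = v_{1}  →  sig = (4;(1))

Hence PRS(X_Σ) =
[(2;()), (2;()), (2;(1,1,1)), (4;(1)), (4;(1))]
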